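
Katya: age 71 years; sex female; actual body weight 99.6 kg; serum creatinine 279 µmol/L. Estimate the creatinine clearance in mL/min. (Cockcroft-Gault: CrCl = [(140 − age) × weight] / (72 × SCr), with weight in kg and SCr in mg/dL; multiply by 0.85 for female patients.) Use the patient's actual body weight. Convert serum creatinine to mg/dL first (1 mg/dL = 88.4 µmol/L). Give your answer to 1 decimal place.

25.7 mL/min

SCr = 279 / 88.4 = 3.156 mg/dL
CrCl = (140 − 71) × 99.6 / (72 × 3.156) × 0.85 = 6872.4 / 227.23 × 0.85 ≈ 25.7 mL/min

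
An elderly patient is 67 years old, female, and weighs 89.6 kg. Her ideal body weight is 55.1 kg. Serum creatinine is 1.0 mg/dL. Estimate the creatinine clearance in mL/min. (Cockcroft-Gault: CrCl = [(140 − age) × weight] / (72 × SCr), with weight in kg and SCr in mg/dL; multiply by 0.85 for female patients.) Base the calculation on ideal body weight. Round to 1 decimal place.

CrCl = (140 − 67) × 55.1 / (72 × 1) × 0.85 = 4022.3 / 72.00 × 0.85 ≈ 47.5 mL/min

47.5 mL/min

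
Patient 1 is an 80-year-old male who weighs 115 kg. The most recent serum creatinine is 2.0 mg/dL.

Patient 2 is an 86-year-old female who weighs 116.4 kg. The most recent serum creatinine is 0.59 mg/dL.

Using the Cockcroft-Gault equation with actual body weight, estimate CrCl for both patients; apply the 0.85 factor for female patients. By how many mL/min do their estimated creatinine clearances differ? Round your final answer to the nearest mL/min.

78 mL/min

Patient 1: CrCl = (140 − 80) × 115 / (72 × 2) = 6900.0 / 144.00 ≈ 47.9 mL/min
Patient 2: CrCl = (140 − 86) × 116.4 / (72 × 0.59) × 0.85 = 6285.6 / 42.48 × 0.85 ≈ 125.8 mL/min
|47.9 − 125.8| = 77.9 mL/min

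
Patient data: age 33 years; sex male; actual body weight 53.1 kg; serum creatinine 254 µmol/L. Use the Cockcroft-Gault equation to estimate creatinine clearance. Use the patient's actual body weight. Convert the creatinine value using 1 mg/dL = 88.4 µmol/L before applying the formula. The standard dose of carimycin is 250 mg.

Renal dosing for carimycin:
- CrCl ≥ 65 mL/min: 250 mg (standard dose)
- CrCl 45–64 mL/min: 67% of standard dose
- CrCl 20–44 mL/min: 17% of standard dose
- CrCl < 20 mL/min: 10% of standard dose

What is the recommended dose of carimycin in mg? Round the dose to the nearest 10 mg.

40 mg

SCr = 254 / 88.4 = 2.873 mg/dL
CrCl = (140 − 33) × 53.1 / (72 × 2.873) = 5681.7 / 206.86 ≈ 27.5 mL/min
CrCl ≈ 27 mL/min → bracket 20–44 mL/min.
17% of 250 mg = 42.5 mg → 40 mg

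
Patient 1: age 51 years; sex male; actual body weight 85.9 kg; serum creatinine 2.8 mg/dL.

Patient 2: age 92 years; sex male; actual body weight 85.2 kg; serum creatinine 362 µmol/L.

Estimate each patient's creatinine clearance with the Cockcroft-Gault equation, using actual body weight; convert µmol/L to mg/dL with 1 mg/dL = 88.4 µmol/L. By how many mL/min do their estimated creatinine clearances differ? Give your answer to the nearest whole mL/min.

24 mL/min

Patient 1: CrCl = (140 − 51) × 85.9 / (72 × 2.8) = 7645.1 / 201.60 ≈ 37.9 mL/min
Patient 2: SCr = 362 / 88.4 = 4.095 mg/dL
Patient 2: CrCl = (140 − 92) × 85.2 / (72 × 4.095) = 4089.6 / 294.84 ≈ 13.9 mL/min
|37.9 − 13.9| = 24.0 mL/min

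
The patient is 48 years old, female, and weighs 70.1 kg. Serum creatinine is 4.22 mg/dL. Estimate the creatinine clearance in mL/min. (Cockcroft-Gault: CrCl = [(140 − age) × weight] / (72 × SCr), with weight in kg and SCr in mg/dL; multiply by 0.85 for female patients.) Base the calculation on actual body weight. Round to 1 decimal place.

CrCl = (140 − 48) × 70.1 / (72 × 4.22) × 0.85 = 6449.2 / 303.84 × 0.85 ≈ 18.0 mL/min

18.0 mL/min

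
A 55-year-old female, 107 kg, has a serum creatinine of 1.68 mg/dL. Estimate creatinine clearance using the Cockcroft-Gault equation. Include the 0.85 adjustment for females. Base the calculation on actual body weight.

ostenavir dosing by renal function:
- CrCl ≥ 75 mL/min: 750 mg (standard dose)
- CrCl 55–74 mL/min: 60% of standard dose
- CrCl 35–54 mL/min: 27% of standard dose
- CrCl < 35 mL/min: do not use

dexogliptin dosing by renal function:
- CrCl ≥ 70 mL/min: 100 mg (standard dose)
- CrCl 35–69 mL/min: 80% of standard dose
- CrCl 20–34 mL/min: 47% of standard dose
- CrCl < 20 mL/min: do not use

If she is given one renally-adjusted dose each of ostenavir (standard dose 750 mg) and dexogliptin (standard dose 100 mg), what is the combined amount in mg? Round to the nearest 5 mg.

530 mg

CrCl = (140 − 55) × 107 / (72 × 1.68) × 0.85 = 9095.0 / 120.96 × 0.85 ≈ 63.9 mL/min
CrCl ≈ 64 mL/min.
ostenavir: 55–74 mL/min → 60% of 750 mg = 450 mg.
dexogliptin: 35–69 mL/min → 80% of 100 mg = 80 mg.
Total = 450 + 80 = 530 mg.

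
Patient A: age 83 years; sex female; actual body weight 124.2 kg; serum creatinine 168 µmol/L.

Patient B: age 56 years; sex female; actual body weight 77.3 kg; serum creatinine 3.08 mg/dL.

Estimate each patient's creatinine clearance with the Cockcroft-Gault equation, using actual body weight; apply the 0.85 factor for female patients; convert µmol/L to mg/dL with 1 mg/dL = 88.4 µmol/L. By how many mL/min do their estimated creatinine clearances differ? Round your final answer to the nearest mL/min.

Patient A: SCr = 168 / 88.4 = 1.9 mg/dL
Patient A: CrCl = (140 − 83) × 124.2 / (72 × 1.9) × 0.85 = 7079.4 / 136.80 × 0.85 ≈ 44.0 mL/min
Patient B: CrCl = (140 − 56) × 77.3 / (72 × 3.08) × 0.85 = 6493.2 / 221.76 × 0.85 ≈ 24.9 mL/min
|44.0 − 24.9| = 19.1 mL/min

19 mL/min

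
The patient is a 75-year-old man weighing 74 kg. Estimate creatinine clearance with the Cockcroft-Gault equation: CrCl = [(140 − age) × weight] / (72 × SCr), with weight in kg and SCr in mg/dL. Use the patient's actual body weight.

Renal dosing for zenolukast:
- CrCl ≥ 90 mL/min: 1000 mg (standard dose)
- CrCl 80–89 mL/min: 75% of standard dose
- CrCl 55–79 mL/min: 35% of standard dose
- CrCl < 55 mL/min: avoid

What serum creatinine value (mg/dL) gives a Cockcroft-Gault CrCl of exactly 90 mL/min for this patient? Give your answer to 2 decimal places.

Standard dose requires CrCl ≥ 90 mL/min.
Set (140 − 75) × 74 / (72 × SCr) = 90
SCr = (140 − 75) × 74 / (72 × 90) = 0.742 mg/dL

0.74 mg/dL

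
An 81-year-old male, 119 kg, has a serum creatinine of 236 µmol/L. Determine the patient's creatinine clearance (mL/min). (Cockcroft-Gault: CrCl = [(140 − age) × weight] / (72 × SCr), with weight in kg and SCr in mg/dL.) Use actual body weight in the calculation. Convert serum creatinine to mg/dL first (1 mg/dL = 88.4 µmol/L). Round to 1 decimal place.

36.5 mL/min

SCr = 236 / 88.4 = 2.67 mg/dL
CrCl = (140 − 81) × 119 / (72 × 2.67) = 7021.0 / 192.24 ≈ 36.5 mL/min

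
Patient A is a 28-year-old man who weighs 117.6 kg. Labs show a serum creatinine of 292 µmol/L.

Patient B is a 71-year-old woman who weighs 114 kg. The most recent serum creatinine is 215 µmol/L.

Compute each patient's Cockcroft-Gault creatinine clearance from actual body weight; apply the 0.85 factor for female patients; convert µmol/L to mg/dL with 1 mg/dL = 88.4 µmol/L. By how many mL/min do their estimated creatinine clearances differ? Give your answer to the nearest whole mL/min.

17 mL/min

Patient A: SCr = 292 / 88.4 = 3.303 mg/dL
Patient A: CrCl = (140 − 28) × 117.6 / (72 × 3.303) = 13171.2 / 237.82 ≈ 55.4 mL/min
Patient B: SCr = 215 / 88.4 = 2.432 mg/dL
Patient B: CrCl = (140 − 71) × 114 / (72 × 2.432) × 0.85 = 7866.0 / 175.10 × 0.85 ≈ 38.2 mL/min
|55.4 − 38.2| = 17.2 mL/min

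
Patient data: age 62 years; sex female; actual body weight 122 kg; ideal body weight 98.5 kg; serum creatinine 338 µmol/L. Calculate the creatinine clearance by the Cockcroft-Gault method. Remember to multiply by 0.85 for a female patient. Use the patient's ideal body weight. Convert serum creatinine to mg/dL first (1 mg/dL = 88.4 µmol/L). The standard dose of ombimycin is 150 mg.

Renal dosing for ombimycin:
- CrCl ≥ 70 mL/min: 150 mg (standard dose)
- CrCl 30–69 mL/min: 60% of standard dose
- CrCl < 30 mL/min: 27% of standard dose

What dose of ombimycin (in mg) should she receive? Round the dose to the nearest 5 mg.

SCr = 338 / 88.4 = 3.824 mg/dL
CrCl = (140 − 62) × 98.5 / (72 × 3.824) × 0.85 = 7683.0 / 275.33 × 0.85 ≈ 23.7 mL/min
CrCl ≈ 24 mL/min → bracket < 30 mL/min.
27% of 150 mg = 40.5 mg → 40 mg

40 mg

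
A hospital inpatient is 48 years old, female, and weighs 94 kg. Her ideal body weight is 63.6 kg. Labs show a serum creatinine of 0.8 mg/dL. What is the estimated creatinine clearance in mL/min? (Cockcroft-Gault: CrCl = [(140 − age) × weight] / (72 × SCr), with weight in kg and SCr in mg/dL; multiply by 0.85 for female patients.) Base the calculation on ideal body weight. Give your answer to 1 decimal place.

86.3 mL/min

CrCl = (140 − 48) × 63.6 / (72 × 0.8) × 0.85 = 5851.2 / 57.60 × 0.85 ≈ 86.3 mL/min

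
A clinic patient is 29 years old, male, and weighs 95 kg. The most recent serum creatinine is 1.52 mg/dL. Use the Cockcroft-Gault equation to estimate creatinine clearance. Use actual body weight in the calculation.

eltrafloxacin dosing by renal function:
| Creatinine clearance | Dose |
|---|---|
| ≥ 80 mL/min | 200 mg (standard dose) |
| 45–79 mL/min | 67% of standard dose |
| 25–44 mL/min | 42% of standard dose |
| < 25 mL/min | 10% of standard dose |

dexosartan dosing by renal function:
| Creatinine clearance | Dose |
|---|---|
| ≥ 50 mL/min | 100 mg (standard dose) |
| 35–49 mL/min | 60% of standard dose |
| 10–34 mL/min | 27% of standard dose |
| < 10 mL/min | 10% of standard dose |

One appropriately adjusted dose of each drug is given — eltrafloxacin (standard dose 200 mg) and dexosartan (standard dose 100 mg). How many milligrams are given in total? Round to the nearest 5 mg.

CrCl = (140 − 29) × 95 / (72 × 1.52) = 10545.0 / 109.44 ≈ 96.4 mL/min
CrCl ≈ 96 mL/min.
eltrafloxacin: ≥ 80 mL/min → 100% of 200 mg = 200 mg.
dexosartan: ≥ 50 mL/min → 100% of 100 mg = 100 mg.
Total = 200 + 100 = 300 mg.

300 mg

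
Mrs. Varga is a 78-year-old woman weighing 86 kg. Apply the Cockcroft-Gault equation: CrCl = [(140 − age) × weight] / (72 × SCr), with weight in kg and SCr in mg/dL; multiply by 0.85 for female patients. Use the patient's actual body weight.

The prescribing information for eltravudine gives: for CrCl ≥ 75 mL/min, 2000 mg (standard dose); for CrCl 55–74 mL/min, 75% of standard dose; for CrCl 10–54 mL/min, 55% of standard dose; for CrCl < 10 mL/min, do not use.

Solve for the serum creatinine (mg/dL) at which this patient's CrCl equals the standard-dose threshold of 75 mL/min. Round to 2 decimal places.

Standard dose requires CrCl ≥ 75 mL/min.
Set (140 − 78) × 86 × 0.85 / (72 × SCr) = 75
SCr = (140 − 78) × 86 × 0.85 / (72 × 75) = 0.839 mg/dL

0.84 mg/dL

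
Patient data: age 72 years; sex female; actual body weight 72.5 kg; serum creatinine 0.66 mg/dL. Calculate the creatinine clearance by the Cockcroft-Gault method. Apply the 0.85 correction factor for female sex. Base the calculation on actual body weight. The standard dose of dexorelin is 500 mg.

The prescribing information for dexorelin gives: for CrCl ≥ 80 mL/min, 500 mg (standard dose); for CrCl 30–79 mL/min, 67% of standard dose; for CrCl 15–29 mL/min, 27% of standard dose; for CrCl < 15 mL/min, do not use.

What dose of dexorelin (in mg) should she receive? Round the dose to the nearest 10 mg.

CrCl = (140 − 72) × 72.5 / (72 × 0.66) × 0.85 = 4930.0 / 47.52 × 0.85 ≈ 88.2 mL/min
CrCl ≈ 88 mL/min → bracket ≥ 80 mL/min.
100% of 500 mg = 500 mg

500 mg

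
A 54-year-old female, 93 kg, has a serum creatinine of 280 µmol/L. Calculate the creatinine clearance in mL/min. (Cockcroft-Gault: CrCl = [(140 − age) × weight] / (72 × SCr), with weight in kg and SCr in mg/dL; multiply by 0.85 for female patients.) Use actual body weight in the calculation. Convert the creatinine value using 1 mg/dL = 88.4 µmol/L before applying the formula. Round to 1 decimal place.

29.8 mL/min

SCr = 280 / 88.4 = 3.167 mg/dL
CrCl = (140 − 54) × 93 / (72 × 3.167) × 0.85 = 7998.0 / 228.02 × 0.85 ≈ 29.8 mL/min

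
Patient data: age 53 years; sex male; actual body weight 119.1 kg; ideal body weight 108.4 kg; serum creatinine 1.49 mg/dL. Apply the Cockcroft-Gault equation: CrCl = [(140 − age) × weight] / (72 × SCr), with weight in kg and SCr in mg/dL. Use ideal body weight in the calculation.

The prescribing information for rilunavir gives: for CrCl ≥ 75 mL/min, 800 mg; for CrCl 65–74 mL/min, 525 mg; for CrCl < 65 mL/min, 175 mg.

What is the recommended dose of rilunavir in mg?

800 mg

CrCl = (140 − 53) × 108.4 / (72 × 1.49) = 9430.8 / 107.28 ≈ 87.9 mL/min
CrCl ≈ 88 mL/min → bracket ≥ 75 mL/min.
Dose for this bracket: 800 mg.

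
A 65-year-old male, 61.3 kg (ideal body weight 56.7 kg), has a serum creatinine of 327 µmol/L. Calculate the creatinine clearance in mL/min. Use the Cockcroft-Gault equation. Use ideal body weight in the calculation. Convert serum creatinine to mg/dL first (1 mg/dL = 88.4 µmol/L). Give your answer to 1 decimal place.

16.0 mL/min

SCr = 327 / 88.4 = 3.699 mg/dL
CrCl = (140 − 65) × 56.7 / (72 × 3.699) = 4252.5 / 266.33 ≈ 16.0 mL/min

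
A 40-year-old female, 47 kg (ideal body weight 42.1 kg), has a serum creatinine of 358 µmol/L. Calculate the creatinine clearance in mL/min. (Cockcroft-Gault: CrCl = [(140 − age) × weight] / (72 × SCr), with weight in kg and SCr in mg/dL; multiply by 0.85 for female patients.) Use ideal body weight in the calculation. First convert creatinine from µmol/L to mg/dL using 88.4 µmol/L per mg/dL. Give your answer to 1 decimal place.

SCr = 358 / 88.4 = 4.05 mg/dL
CrCl = (140 − 40) × 42.1 / (72 × 4.05) × 0.85 = 4210.0 / 291.60 × 0.85 ≈ 12.3 mL/min

12.3 mL/min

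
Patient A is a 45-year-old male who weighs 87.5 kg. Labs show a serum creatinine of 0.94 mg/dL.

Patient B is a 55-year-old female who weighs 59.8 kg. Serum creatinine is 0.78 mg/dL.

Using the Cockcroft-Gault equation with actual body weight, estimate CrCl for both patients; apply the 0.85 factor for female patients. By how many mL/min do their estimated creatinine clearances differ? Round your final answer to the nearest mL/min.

46 mL/min

Patient A: CrCl = (140 − 45) × 87.5 / (72 × 0.94) = 8312.5 / 67.68 ≈ 122.8 mL/min
Patient B: CrCl = (140 − 55) × 59.8 / (72 × 0.78) × 0.85 = 5083.0 / 56.16 × 0.85 ≈ 76.9 mL/min
|122.8 − 76.9| = 45.9 mL/min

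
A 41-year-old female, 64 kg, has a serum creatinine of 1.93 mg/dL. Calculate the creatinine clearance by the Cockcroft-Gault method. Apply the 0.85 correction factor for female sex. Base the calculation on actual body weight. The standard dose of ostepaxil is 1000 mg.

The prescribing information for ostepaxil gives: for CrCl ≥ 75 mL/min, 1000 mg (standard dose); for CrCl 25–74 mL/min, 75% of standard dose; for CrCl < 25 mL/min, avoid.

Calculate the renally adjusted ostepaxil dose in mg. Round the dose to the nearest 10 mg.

750 mg

CrCl = (140 − 41) × 64 / (72 × 1.93) × 0.85 = 6336.0 / 138.96 × 0.85 ≈ 38.8 mL/min
CrCl ≈ 39 mL/min → bracket 25–74 mL/min.
75% of 1000 mg = 750 mg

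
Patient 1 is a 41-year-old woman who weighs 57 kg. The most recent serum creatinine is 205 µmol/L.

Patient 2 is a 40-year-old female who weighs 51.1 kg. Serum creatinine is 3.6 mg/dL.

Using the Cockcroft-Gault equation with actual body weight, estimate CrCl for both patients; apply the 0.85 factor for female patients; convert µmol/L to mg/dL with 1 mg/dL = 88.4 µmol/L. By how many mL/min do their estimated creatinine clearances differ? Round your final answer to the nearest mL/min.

12 mL/min

Patient 1: SCr = 205 / 88.4 = 2.319 mg/dL
Patient 1: CrCl = (140 − 41) × 57 / (72 × 2.319) × 0.85 = 5643.0 / 166.97 × 0.85 ≈ 28.7 mL/min
Patient 2: CrCl = (140 − 40) × 51.1 / (72 × 3.6) × 0.85 = 5110.0 / 259.20 × 0.85 ≈ 16.8 mL/min
|28.7 − 16.8| = 11.9 mL/min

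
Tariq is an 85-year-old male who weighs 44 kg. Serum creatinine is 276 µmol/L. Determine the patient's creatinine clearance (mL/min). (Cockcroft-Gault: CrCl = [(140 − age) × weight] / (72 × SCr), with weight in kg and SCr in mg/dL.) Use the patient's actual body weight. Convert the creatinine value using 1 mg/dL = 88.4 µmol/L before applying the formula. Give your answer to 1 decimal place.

SCr = 276 / 88.4 = 3.122 mg/dL
CrCl = (140 − 85) × 44 / (72 × 3.122) = 2420.0 / 224.78 ≈ 10.8 mL/min

10.8 mL/min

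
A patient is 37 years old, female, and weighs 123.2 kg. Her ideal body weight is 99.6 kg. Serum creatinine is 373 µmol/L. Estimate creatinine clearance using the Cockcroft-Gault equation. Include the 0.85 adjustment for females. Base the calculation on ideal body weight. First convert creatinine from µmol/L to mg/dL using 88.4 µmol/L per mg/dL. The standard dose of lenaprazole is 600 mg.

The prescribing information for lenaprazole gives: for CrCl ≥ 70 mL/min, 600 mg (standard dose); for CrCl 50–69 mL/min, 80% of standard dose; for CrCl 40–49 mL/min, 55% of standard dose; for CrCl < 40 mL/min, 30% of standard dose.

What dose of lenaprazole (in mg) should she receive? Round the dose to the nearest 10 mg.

180 mg

SCr = 373 / 88.4 = 4.219 mg/dL
CrCl = (140 − 37) × 99.6 / (72 × 4.219) × 0.85 = 10258.8 / 303.77 × 0.85 ≈ 28.7 mL/min
CrCl ≈ 29 mL/min → bracket < 40 mL/min.
30% of 600 mg = 180 mg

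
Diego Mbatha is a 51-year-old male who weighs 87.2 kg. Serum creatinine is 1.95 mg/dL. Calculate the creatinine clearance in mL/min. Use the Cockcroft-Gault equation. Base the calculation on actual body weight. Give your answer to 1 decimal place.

CrCl = (140 − 51) × 87.2 / (72 × 1.95) = 7760.8 / 140.40 ≈ 55.3 mL/min

55.3 mL/min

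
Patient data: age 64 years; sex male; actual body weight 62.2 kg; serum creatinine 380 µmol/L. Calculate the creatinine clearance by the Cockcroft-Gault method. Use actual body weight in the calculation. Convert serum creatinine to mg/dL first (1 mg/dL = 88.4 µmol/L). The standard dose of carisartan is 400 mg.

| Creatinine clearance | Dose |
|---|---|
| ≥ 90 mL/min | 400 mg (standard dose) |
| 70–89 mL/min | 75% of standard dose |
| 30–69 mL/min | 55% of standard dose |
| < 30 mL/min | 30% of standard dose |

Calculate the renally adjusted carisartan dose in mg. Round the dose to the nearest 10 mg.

SCr = 380 / 88.4 = 4.299 mg/dL
CrCl = (140 − 64) × 62.2 / (72 × 4.299) = 4727.2 / 309.53 ≈ 15.3 mL/min
CrCl ≈ 15 mL/min → bracket < 30 mL/min.
30% of 400 mg = 120 mg

120 mg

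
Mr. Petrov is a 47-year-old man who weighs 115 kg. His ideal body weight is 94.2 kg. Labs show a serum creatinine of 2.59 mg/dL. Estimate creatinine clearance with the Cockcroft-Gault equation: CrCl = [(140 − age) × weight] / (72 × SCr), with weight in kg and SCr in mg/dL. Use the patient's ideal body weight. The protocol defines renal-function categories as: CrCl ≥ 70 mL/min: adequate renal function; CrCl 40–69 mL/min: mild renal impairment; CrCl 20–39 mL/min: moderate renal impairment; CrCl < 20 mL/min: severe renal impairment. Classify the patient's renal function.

CrCl = (140 − 47) × 94.2 / (72 × 2.59) = 8760.6 / 186.48 ≈ 47.0 mL/min
47 mL/min falls in the 'mild renal impairment' range.

mild renal impairment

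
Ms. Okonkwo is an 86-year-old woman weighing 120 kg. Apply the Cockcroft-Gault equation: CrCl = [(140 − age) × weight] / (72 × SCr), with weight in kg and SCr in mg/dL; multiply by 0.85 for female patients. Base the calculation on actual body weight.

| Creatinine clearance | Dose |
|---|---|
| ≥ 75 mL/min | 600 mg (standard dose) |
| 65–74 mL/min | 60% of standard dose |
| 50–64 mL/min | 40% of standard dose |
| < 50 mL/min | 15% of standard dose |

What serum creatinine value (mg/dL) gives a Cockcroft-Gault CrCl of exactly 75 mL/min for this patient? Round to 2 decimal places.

Standard dose requires CrCl ≥ 75 mL/min.
Set (140 − 86) × 120 × 0.85 / (72 × SCr) = 75
SCr = (140 − 86) × 120 × 0.85 / (72 × 75) = 1.020 mg/dL

1.02 mg/dL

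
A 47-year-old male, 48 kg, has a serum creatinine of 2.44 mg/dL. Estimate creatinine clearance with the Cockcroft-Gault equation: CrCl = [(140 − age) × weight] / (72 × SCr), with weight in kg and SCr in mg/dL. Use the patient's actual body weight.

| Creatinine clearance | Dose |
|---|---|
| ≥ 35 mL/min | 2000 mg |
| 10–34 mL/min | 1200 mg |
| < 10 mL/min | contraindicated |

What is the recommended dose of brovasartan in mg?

1200 mg

CrCl = (140 − 47) × 48 / (72 × 2.44) = 4464.0 / 175.68 ≈ 25.4 mL/min
CrCl ≈ 25 mL/min → bracket 10–34 mL/min.
Dose for this bracket: 1200 mg.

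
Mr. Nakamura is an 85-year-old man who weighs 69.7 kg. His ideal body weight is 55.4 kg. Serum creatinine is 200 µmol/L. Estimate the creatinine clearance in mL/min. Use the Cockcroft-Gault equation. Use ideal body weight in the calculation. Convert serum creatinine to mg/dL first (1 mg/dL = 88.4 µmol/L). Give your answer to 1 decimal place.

SCr = 200 / 88.4 = 2.262 mg/dL
CrCl = (140 − 85) × 55.4 / (72 × 2.262) = 3047.0 / 162.86 ≈ 18.7 mL/min

18.7 mL/min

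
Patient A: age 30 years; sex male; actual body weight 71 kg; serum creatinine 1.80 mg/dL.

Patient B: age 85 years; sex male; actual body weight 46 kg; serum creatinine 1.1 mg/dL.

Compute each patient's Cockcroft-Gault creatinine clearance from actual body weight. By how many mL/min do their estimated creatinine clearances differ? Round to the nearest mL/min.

Patient A: CrCl = (140 − 30) × 71 / (72 × 1.8) = 7810.0 / 129.60 ≈ 60.3 mL/min
Patient B: CrCl = (140 − 85) × 46 / (72 × 1.1) = 2530.0 / 79.20 ≈ 31.9 mL/min
|60.3 − 31.9| = 28.4 mL/min

28 mL/min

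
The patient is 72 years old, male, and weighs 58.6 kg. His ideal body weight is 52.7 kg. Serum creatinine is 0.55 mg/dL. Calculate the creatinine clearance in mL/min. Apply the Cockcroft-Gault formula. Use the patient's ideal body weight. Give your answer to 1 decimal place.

CrCl = (140 − 72) × 52.7 / (72 × 0.55) = 3583.6 / 39.60 ≈ 90.5 mL/min

90.5 mL/min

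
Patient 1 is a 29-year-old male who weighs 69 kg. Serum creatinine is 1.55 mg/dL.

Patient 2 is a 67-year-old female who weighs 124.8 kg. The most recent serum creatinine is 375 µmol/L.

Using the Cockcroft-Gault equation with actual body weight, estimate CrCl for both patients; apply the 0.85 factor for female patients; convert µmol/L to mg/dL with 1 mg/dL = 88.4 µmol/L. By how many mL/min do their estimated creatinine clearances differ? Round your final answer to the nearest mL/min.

Patient 1: CrCl = (140 − 29) × 69 / (72 × 1.55) = 7659.0 / 111.60 ≈ 68.6 mL/min
Patient 2: SCr = 375 / 88.4 = 4.242 mg/dL
Patient 2: CrCl = (140 − 67) × 124.8 / (72 × 4.242) × 0.85 = 9110.4 / 305.42 × 0.85 ≈ 25.4 mL/min
|68.6 − 25.4| = 43.2 mL/min

43 mL/min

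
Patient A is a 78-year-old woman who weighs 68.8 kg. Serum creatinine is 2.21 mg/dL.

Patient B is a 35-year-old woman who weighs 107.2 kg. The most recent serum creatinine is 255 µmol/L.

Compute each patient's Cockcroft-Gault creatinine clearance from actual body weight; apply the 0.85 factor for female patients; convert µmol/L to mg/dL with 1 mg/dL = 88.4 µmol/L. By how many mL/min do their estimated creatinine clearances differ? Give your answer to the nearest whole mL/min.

23 mL/min

Patient A: CrCl = (140 − 78) × 68.8 / (72 × 2.21) × 0.85 = 4265.6 / 159.12 × 0.85 ≈ 22.8 mL/min
Patient B: SCr = 255 / 88.4 = 2.885 mg/dL
Patient B: CrCl = (140 − 35) × 107.2 / (72 × 2.885) × 0.85 = 11256.0 / 207.72 × 0.85 ≈ 46.1 mL/min
|22.8 − 46.1| = 23.3 mL/min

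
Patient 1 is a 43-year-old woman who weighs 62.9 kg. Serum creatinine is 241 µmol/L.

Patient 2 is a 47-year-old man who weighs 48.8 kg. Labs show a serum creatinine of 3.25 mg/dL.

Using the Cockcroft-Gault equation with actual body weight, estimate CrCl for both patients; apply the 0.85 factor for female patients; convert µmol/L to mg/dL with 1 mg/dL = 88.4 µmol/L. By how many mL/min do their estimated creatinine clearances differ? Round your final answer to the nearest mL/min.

Patient 1: SCr = 241 / 88.4 = 2.726 mg/dL
Patient 1: CrCl = (140 − 43) × 62.9 / (72 × 2.726) × 0.85 = 6101.3 / 196.27 × 0.85 ≈ 26.4 mL/min
Patient 2: CrCl = (140 − 47) × 48.8 / (72 × 3.25) = 4538.4 / 234.00 ≈ 19.4 mL/min
|26.4 − 19.4| = 7.0 mL/min

7 mL/min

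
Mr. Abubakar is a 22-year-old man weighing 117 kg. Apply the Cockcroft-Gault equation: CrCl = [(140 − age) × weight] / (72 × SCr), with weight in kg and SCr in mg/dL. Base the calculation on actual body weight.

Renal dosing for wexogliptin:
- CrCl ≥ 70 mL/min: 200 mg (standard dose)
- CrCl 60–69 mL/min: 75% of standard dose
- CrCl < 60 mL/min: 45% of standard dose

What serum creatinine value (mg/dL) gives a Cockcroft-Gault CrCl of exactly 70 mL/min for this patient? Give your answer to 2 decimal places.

2.74 mg/dL

Standard dose requires CrCl ≥ 70 mL/min.
Set (140 − 22) × 117 / (72 × SCr) = 70
SCr = (140 − 22) × 117 / (72 × 70) = 2.739 mg/dL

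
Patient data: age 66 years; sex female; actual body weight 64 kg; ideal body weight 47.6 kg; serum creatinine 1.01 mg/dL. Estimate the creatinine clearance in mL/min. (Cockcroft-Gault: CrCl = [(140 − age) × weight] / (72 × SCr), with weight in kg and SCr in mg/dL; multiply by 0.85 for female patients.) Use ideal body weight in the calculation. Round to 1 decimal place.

CrCl = (140 − 66) × 47.6 / (72 × 1.01) × 0.85 = 3522.4 / 72.72 × 0.85 ≈ 41.2 mL/min

41.2 mL/min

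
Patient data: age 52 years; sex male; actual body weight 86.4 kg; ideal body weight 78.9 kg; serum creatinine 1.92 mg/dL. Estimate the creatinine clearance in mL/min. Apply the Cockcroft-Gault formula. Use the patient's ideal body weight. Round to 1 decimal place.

CrCl = (140 − 52) × 78.9 / (72 × 1.92) = 6943.2 / 138.24 ≈ 50.2 mL/min

50.2 mL/min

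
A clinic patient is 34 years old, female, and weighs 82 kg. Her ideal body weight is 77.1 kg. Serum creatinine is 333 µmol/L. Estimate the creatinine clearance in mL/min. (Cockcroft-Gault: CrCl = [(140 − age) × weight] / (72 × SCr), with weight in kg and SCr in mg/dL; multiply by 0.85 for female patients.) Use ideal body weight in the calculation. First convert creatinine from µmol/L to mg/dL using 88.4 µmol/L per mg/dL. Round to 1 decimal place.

SCr = 333 / 88.4 = 3.767 mg/dL
CrCl = (140 − 34) × 77.1 / (72 × 3.767) × 0.85 = 8172.6 / 271.22 × 0.85 ≈ 25.6 mL/min

25.6 mL/min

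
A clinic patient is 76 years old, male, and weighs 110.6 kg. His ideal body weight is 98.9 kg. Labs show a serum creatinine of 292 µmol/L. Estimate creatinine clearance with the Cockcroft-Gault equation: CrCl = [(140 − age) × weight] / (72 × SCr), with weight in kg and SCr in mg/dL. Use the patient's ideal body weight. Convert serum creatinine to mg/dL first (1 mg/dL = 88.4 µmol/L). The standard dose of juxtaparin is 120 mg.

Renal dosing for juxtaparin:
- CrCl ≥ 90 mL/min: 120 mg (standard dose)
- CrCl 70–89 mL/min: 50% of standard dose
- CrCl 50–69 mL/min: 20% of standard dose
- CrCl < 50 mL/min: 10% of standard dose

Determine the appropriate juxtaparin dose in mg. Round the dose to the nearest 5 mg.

SCr = 292 / 88.4 = 3.303 mg/dL
CrCl = (140 − 76) × 98.9 / (72 × 3.303) = 6329.6 / 237.82 ≈ 26.6 mL/min
CrCl ≈ 27 mL/min → bracket < 50 mL/min.
10% of 120 mg = 12 mg → 10 mg

10 mg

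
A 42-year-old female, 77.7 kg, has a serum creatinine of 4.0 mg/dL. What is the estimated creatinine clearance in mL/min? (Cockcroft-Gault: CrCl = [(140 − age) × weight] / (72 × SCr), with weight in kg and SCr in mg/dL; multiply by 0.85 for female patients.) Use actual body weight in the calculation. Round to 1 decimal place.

22.5 mL/min

CrCl = (140 − 42) × 77.7 / (72 × 4) × 0.85 = 7614.6 / 288.00 × 0.85 ≈ 22.5 mL/min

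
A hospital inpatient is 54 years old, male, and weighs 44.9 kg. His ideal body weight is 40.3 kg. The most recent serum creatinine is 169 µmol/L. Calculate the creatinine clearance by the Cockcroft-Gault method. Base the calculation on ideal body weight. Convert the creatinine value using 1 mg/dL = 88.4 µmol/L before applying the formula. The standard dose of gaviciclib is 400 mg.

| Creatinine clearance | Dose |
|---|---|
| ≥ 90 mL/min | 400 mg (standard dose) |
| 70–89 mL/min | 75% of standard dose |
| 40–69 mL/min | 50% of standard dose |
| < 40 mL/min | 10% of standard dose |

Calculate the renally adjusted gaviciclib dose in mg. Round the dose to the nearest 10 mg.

SCr = 169 / 88.4 = 1.912 mg/dL
CrCl = (140 − 54) × 40.3 / (72 × 1.912) = 3465.8 / 137.66 ≈ 25.2 mL/min
CrCl ≈ 25 mL/min → bracket < 40 mL/min.
10% of 400 mg = 40 mg

40 mg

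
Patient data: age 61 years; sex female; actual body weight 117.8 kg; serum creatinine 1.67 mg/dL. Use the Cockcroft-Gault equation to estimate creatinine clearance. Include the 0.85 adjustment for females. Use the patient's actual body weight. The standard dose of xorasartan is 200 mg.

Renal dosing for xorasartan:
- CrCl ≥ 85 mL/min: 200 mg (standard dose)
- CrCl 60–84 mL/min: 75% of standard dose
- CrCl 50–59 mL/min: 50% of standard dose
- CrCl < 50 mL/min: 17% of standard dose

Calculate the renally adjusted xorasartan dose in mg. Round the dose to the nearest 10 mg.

CrCl = (140 − 61) × 117.8 / (72 × 1.67) × 0.85 = 9306.2 / 120.24 × 0.85 ≈ 65.8 mL/min
CrCl ≈ 66 mL/min → bracket 60–84 mL/min.
75% of 200 mg = 150 mg

150 mg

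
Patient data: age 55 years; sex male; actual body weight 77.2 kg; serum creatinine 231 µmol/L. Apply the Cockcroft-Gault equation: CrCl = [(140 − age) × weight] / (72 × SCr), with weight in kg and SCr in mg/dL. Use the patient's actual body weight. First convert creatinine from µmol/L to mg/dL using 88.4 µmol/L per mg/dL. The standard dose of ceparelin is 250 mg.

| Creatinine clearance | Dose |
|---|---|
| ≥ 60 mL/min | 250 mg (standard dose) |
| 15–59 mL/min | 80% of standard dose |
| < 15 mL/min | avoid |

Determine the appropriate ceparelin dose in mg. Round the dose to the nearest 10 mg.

SCr = 231 / 88.4 = 2.613 mg/dL
CrCl = (140 − 55) × 77.2 / (72 × 2.613) = 6562.0 / 188.14 ≈ 34.9 mL/min
CrCl ≈ 35 mL/min → bracket 15–59 mL/min.
80% of 250 mg = 200 mg

200 mg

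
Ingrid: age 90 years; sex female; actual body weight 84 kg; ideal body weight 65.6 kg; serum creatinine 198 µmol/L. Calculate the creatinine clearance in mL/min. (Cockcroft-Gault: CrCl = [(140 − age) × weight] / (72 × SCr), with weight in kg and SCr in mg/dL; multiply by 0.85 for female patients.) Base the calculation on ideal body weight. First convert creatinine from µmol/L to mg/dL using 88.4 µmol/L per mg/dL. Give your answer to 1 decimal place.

SCr = 198 / 88.4 = 2.24 mg/dL
CrCl = (140 − 90) × 65.6 / (72 × 2.24) × 0.85 = 3280.0 / 161.28 × 0.85 ≈ 17.3 mL/min

17.3 mL/min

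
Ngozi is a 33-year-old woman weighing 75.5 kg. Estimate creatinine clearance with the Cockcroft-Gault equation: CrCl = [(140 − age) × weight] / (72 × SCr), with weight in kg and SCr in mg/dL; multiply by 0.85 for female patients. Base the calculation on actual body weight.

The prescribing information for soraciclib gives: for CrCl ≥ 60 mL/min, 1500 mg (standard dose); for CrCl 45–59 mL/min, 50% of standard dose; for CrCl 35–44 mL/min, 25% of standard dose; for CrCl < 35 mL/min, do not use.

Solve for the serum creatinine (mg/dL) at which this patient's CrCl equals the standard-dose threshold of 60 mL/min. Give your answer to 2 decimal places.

1.59 mg/dL

Standard dose requires CrCl ≥ 60 mL/min.
Set (140 − 33) × 75.5 × 0.85 / (72 × SCr) = 60
SCr = (140 − 33) × 75.5 × 0.85 / (72 × 60) = 1.590 mg/dL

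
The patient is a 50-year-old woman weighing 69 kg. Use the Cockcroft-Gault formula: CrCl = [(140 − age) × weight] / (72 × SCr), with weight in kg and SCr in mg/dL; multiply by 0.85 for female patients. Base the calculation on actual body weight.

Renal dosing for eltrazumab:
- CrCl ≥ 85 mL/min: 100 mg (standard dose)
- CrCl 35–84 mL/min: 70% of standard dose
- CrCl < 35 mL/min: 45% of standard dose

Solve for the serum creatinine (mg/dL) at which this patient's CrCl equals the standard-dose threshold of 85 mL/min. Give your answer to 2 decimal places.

Standard dose requires CrCl ≥ 85 mL/min.
Set (140 − 50) × 69 × 0.85 / (72 × SCr) = 85
SCr = (140 − 50) × 69 × 0.85 / (72 × 85) = 0.863 mg/dL

0.86 mg/dL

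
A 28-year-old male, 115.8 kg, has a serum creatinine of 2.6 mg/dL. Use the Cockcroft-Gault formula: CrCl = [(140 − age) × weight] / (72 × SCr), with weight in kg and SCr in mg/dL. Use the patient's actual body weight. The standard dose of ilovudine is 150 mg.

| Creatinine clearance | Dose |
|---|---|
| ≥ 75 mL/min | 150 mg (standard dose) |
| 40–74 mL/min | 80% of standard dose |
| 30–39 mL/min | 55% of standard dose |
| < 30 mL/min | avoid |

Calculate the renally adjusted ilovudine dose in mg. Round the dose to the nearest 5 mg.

120 mg

CrCl = (140 − 28) × 115.8 / (72 × 2.6) = 12969.6 / 187.20 ≈ 69.3 mL/min
CrCl ≈ 69 mL/min → bracket 40–74 mL/min.
80% of 150 mg = 120 mg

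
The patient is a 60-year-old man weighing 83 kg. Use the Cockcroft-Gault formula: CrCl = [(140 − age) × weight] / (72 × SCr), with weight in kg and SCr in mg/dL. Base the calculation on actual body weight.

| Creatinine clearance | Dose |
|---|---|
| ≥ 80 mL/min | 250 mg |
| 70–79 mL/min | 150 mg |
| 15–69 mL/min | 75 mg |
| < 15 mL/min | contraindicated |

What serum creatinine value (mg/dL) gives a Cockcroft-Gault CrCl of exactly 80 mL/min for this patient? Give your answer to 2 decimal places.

1.15 mg/dL

Standard dose requires CrCl ≥ 80 mL/min.
Set (140 − 60) × 83 / (72 × SCr) = 80
SCr = (140 − 60) × 83 / (72 × 80) = 1.153 mg/dL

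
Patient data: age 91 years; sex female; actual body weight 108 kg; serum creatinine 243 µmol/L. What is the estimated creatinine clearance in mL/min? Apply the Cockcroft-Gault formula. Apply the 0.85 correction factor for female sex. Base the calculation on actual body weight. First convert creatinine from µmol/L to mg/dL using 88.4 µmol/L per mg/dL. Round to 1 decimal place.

SCr = 243 / 88.4 = 2.749 mg/dL
CrCl = (140 − 91) × 108 / (72 × 2.749) × 0.85 = 5292.0 / 197.93 × 0.85 ≈ 22.7 mL/min

22.7 mL/min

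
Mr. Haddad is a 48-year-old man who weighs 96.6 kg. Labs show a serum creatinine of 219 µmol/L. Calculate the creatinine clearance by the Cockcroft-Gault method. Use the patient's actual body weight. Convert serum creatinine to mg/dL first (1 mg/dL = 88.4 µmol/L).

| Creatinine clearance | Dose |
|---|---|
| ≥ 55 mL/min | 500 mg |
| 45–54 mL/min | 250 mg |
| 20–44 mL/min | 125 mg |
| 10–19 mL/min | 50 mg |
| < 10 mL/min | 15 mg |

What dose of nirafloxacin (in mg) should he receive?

250 mg

SCr = 219 / 88.4 = 2.477 mg/dL
CrCl = (140 − 48) × 96.6 / (72 × 2.477) = 8887.2 / 178.34 ≈ 49.8 mL/min
CrCl ≈ 50 mL/min → bracket 45–54 mL/min.
Dose for this bracket: 250 mg.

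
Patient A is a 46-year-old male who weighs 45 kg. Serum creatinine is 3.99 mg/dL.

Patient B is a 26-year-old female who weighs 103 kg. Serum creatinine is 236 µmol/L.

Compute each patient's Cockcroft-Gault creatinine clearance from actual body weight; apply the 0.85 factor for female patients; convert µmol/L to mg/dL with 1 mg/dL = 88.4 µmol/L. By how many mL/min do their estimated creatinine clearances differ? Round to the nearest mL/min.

Patient A: CrCl = (140 − 46) × 45 / (72 × 3.99) = 4230.0 / 287.28 ≈ 14.7 mL/min
Patient B: SCr = 236 / 88.4 = 2.67 mg/dL
Patient B: CrCl = (140 − 26) × 103 / (72 × 2.67) × 0.85 = 11742.0 / 192.24 × 0.85 ≈ 51.9 mL/min
|14.7 − 51.9| = 37.2 mL/min

37 mL/min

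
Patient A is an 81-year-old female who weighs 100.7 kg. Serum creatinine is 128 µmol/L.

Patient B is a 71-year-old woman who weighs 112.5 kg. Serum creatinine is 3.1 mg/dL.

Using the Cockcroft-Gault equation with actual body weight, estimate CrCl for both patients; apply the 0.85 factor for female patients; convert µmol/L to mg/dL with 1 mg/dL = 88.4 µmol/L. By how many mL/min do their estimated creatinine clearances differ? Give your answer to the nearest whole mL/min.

Patient A: SCr = 128 / 88.4 = 1.448 mg/dL
Patient A: CrCl = (140 − 81) × 100.7 / (72 × 1.448) × 0.85 = 5941.3 / 104.26 × 0.85 ≈ 48.4 mL/min
Patient B: CrCl = (140 − 71) × 112.5 / (72 × 3.1) × 0.85 = 7762.5 / 223.20 × 0.85 ≈ 29.6 mL/min
|48.4 − 29.6| = 18.8 mL/min

19 mL/min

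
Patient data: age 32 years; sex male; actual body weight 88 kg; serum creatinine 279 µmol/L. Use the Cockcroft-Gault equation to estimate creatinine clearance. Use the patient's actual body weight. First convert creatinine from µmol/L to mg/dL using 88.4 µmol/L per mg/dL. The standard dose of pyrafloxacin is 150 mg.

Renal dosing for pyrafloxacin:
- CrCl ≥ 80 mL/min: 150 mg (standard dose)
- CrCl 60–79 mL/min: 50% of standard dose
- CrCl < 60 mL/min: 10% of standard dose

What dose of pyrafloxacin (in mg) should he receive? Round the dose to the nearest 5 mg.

15 mg

SCr = 279 / 88.4 = 3.156 mg/dL
CrCl = (140 − 32) × 88 / (72 × 3.156) = 9504.0 / 227.23 ≈ 41.8 mL/min
CrCl ≈ 42 mL/min → bracket < 60 mL/min.
10% of 150 mg = 15 mg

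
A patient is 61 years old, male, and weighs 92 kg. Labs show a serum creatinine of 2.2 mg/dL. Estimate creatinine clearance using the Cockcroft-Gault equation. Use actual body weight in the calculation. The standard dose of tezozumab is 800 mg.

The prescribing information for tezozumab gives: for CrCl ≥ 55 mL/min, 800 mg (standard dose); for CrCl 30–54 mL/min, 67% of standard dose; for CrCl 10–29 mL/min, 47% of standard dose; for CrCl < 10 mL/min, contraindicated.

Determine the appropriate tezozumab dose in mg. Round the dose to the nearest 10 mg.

CrCl = (140 − 61) × 92 / (72 × 2.2) = 7268.0 / 158.40 ≈ 45.9 mL/min
CrCl ≈ 46 mL/min → bracket 30–54 mL/min.
67% of 800 mg = 536 mg → 540 mg

540 mg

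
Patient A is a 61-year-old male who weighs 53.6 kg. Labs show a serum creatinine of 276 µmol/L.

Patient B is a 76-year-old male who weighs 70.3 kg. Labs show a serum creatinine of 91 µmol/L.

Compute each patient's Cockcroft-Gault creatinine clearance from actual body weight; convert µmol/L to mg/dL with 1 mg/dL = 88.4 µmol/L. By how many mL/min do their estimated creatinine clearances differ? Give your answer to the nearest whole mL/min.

Patient A: SCr = 276 / 88.4 = 3.122 mg/dL
Patient A: CrCl = (140 − 61) × 53.6 / (72 × 3.122) = 4234.4 / 224.78 ≈ 18.8 mL/min
Patient B: SCr = 91 / 88.4 = 1.029 mg/dL
Patient B: CrCl = (140 − 76) × 70.3 / (72 × 1.029) = 4499.2 / 74.09 ≈ 60.7 mL/min
|18.8 − 60.7| = 41.9 mL/min

42 mL/min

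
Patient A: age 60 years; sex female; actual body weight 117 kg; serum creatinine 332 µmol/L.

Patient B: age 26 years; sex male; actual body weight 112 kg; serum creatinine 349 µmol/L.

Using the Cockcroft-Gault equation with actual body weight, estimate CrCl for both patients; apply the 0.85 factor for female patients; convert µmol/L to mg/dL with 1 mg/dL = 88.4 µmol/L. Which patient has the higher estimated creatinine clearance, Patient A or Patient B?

Patient B

Patient A: SCr = 332 / 88.4 = 3.756 mg/dL
Patient A: CrCl = (140 − 60) × 117 / (72 × 3.756) × 0.85 = 9360.0 / 270.43 × 0.85 ≈ 29.4 mL/min
Patient B: SCr = 349 / 88.4 = 3.948 mg/dL
Patient B: CrCl = (140 − 26) × 112 / (72 × 3.948) = 12768.0 / 284.26 ≈ 44.9 mL/min
29.4 vs 44.9 mL/min → Patient B is higher.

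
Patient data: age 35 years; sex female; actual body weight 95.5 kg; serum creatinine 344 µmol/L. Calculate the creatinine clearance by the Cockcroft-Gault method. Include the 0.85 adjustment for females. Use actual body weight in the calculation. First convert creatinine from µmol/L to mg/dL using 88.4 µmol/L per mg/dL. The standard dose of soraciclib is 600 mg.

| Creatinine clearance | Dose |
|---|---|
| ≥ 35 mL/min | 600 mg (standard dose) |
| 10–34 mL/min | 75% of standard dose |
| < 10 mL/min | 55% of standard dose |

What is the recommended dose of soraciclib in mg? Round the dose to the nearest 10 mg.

450 mg

SCr = 344 / 88.4 = 3.891 mg/dL
CrCl = (140 − 35) × 95.5 / (72 × 3.891) × 0.85 = 10027.5 / 280.15 × 0.85 ≈ 30.4 mL/min
CrCl ≈ 30 mL/min → bracket 10–34 mL/min.
75% of 600 mg = 450 mg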